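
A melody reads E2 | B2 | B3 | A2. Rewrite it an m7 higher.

D3 A3 A4 G3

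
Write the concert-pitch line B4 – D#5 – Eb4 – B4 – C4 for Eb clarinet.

G#4 B#4 C4 G#4 A3

Written C4 sounds as Eb4 on the Eb clarinet, so concert pitches are written a minor third down.
B4 becomes G#4
D#5 becomes B#4
Eb4 becomes C4
B4 becomes G#4
C4 becomes A3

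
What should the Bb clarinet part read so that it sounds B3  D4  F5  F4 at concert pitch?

Written C4 sounds as Bb3 on the Bb clarinet, so concert pitches are written a major second up.
B3 to C#4
D4 to E4
F5 to G5
F4 to G4

C#4 E4 G5 G4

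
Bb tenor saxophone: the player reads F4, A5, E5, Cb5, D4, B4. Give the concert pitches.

The Bb tenor saxophone sounds a major ninth below written, so transpose each written note down a major ninth.
F4 becomes Eb3
A5 becomes G4
E5 becomes D4
Cb5 becomes Bbb3
D4 becomes C3
B4 becomes A3

Eb3 G4 D4 Bbb3 C3 A3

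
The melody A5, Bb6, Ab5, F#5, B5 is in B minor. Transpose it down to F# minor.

From B down to F# is a perfect fourth; apply that to each pitch.
A5 → E5
Bb6 → F6
Ab5 → Eb5
F#5 → C#5
B5 → F#5

E5 F6 Eb5 C#5 F#5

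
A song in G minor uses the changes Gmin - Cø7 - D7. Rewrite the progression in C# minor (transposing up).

G minor up to C# minor is an augmented fourth; each chord root moves by that interval while the quality stays the same.
Gmin: root G up an augmented fourth → C#, giving C#min.
Cø7: root C up an augmented fourth → F#, giving F#ø7.
D7: root D up an augmented fourth → G#, giving G#7.

C#min F#ø7 G#7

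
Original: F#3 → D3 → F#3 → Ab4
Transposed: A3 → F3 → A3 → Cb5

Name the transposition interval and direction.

Take the first pair: F#3 → A3. F to A spans 3 letter names, so the interval is some kind of third.
F#3 to A3 is 3 semitones, which makes it a minor third; the second version is higher, so the direction is up.
Checking another pair — Ab4 → Cb5 — gives the same interval.

up a minor third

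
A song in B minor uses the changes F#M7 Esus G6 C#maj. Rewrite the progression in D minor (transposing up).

B minor up to D minor is a minor third; each chord root moves by that interval while the quality stays the same.
F#M7: root F# up a minor third → A, giving AM7.
Esus: root E up a minor third → G, giving Gsus.
G6: root G up a minor third → Bb, giving Bb6.
C#maj: root C# up a minor third → E, giving Emaj.

AM7 Gsus Bb6 Emaj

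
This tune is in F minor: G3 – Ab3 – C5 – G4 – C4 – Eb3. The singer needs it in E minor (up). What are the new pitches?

F#4 G4 B5 F#5 B4 D4

F minor to E minor up is a major seventh, so every note moves up by that interval.
G3 gives F#4
Ab3 gives G4
C5 gives B5
G4 gives F#5
C4 gives B4
Eb3 gives D4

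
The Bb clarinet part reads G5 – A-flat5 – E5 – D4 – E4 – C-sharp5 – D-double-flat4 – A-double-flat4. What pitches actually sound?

F5 Gb5 D5 C4 D4 B4 Cbb4 Gbb4

Written C4 on the Bb clarinet sounds as Bb3, a major second lower; apply that shift to every note.
G5 gives F5
Ab5 gives Gb5
E5 gives D5
D4 gives C4
E4 gives D4
C#5 gives B4
Dbb4 gives Cbb4
Abb4 gives Gbb4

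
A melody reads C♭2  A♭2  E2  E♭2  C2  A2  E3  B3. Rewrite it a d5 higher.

Gbb2 Ebb3 Bb2 Bbb2 Gb2 Eb3 Bb3 F4

Cb2: a fifth up reaches G, and 6 semitones makes it Gbb2.
Ab2: a fifth up reaches E, and 6 semitones makes it Ebb3.
E2 up a diminished fifth is Bb2.
Eb2: a fifth up reaches B, and 6 semitones makes it Bbb2.
C2 up a diminished fifth is Gb2.
A2: a fifth up reaches E, and 6 semitones makes it Eb3.
A diminished fifth up from E3 gives Bb3.
B3 up a diminished fifth is F4.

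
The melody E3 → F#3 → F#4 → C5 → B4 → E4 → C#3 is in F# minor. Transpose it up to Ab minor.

Gb3 Ab3 Ab4 Ebb5 Db5 Gb4 Eb3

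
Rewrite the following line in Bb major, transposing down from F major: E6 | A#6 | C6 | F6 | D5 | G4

From F down to Bb is a perfect fifth; apply that to each pitch.
E6 gives A5
A#6 gives D#6
C6 gives F5
F6 gives Bb5
D5 gives G4
G4 gives C4

A5 D#6 F5 Bb5 G4 C4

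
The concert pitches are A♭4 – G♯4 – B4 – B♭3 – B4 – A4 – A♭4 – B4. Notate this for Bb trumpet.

Bb4 A#4 C#5 C4 C#5 B4 Bb4 C#5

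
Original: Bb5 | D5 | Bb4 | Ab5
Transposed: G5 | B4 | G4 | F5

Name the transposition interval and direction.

Take the first pair: Bb5 → G5. B to G spans 3 letter names, so the interval is some kind of third.
G5 to Bb5 is 3 semitones, which makes it a minor third; the second version is lower, so the direction is down.
Checking another pair — Ab5 → F5 — gives the same interval.

down a minor third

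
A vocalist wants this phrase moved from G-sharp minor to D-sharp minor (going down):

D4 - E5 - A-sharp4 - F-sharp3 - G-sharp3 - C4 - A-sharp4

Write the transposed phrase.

G-sharp minor to D-sharp minor down is a perfect fourth, so every note moves down by that interval.
D4 becomes A3
E5 becomes B4
A#4 becomes E#4
F#3 becomes C#3
G#3 becomes D#3
C4 becomes G3
A#4 becomes E#4

A3 B4 E#4 C#3 D#3 G3 E#4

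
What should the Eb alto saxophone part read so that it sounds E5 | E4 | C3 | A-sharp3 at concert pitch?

C#6 C#5 A3 F##4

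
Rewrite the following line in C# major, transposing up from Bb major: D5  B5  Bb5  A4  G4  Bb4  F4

E#5 C##6 C#6 B#4 A#4 C#5 G#4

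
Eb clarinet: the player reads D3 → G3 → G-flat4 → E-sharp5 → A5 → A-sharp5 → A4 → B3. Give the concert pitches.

Written C4 on the Eb clarinet sounds as Eb4, a minor third higher; apply that shift to every note.
D3 to F3
G3 to Bb3
Gb4 to Bbb4
E#5 to G#5
A5 to C6
A#5 to C#6
A4 to C5
B3 to D4

F3 Bb3 Bbb4 G#5 C6 C#6 C5 D4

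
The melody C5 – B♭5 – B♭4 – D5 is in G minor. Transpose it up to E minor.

A5 G6 G5 B5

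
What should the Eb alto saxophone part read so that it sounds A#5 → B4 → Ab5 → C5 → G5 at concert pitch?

The Eb alto saxophone sounds a major sixth below written, so the written part must be a major sixth above concert — transpose each note up.
A#5 to F##6
B4 to G#5
Ab5 to F6
C5 to A5
G5 to E6

F##6 G#5 F6 A5 E6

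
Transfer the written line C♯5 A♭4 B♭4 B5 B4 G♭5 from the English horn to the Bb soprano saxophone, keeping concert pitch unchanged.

G#4 Eb4 F4 F#5 F#4 Db5

First find concert pitch: the English horn sounds a perfect fifth below written, so C♯5 A♭4 B♭4 B5 B4 G♭5 sounds F#4 Db4 Eb4 E5 E4 Cb5.
Then write for Bb soprano saxophone: it sounds a major second below written, so the part must be a major second above concert.
F#4 → G#4
Db4 → Eb4
Eb4 → F4
E5 → F#5
E4 → F#4
Cb5 → Db5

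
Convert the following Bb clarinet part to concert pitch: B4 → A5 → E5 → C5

A4 G5 D5 Bb4

The Bb clarinet sounds a major second below written, so transpose each written note down a major second.
B4 gives A4
A5 gives G5
E5 gives D5
C5 gives Bb4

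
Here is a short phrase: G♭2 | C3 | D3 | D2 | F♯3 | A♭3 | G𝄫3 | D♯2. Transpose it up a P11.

Cb4 F4 G4 G3 B4 Db5 Cbb5 G#3

Gb2 up a perfect eleventh is Cb4.
A perfect eleventh up from C3 gives F4.
A perfect eleventh up from D3 gives G4.
D2: an eleventh up reaches G, and 17 semitones makes it G3.
F#3: an eleventh up reaches B, and 17 semitones makes it B4.
A perfect eleventh up from Ab3 gives Db5.
Gbb3: an eleventh up reaches C, and 17 semitones makes it Cbb5.
D#2 up a perfect eleventh is G#3.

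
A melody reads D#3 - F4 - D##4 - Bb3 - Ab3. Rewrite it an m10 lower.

D#3 down a minor tenth is B#1.
A minor tenth down from F4 gives D3.
D##4 down a minor tenth is B##2.
A minor tenth down from Bb3 gives G2.
Ab3 down a minor tenth is F2.

B#1 D3 B##2 G2 F2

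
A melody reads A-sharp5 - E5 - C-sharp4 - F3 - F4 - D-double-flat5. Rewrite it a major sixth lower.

C#5 G4 E3 Ab2 Ab3 Fbb4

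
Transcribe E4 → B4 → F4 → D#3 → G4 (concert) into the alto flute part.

A4 E5 Bb4 G#3 C5

The alto flute sounds a perfect fourth below written, so the written part must be a perfect fourth above concert — transpose each note up.
E4 becomes A4
B4 becomes E5
F4 becomes Bb4
D#3 becomes G#3
G4 becomes C5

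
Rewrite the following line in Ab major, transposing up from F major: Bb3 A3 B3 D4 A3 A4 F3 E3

From F up to Ab is a minor third; apply that to each pitch.
Bb3 -> Db4
A3 -> C4
B3 -> D4
D4 -> F4
A3 -> C4
A4 -> C5
F3 -> Ab3
E3 -> G3

Db4 C4 D4 F4 C4 C5 Ab3 G3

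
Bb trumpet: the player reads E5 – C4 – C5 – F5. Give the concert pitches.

D5 Bb3 Bb4 Eb5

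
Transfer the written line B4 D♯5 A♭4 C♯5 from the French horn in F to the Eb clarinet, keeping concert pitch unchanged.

C#4 E#4 Bb3 D#4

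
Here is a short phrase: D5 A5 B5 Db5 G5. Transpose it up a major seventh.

D5 -> C#6
A5 -> G#6
B5 -> A#6
Db5 -> C6
G5 -> F#6

C#6 G#6 A#6 C6 F#6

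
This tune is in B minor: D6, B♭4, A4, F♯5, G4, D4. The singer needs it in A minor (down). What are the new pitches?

C6 Ab4 G4 E5 F4 C4

From B down to A is a major second; apply that to each pitch.
D6 to C6
Bb4 to Ab4
A4 to G4
F#5 to E5
G4 to F4
D4 to C4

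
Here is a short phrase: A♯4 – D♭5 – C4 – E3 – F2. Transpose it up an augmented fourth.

D##5 G5 F#4 A#3 B2

A#4: a fourth up reaches D, and 6 semitones makes it D##5.
An augmented fourth up from Db5 gives G5.
C4 up an augmented fourth is F#4.
E3: a fourth up reaches A, and 6 semitones makes it A#3.
F2: a fourth up reaches B, and 6 semitones makes it B2.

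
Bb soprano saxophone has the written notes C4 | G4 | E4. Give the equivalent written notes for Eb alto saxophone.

G4 D5 B4

First find concert pitch: the Bb soprano saxophone sounds a major second below written, so C4 G4 E4 sounds Bb3 F4 D4.
Then write for Eb alto saxophone: it sounds a major sixth below written, so the part must be a major sixth above concert.
Bb3 → G4
F4 → D5
D4 → B4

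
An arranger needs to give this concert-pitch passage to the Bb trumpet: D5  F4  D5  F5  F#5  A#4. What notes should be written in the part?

E5 G4 E5 G5 G#5 B#4

The Bb trumpet sounds a major second below written, so the written part must be a major second above concert — transpose each note up.
D5 -> E5
F4 -> G4
D5 -> E5
F5 -> G5
F#5 -> G#5
A#4 -> B#4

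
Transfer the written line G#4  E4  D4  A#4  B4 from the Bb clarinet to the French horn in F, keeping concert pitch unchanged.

C#5 A4 G4 D#5 E5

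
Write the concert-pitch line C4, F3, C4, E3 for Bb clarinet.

D4 G3 D4 F#3

Written C4 sounds as Bb3 on the Bb clarinet, so concert pitches are written a major second up.
C4 to D4
F3 to G3
C4 to D4
E3 to F#3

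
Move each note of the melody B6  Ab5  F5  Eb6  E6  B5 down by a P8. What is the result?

B5 Ab4 F4 Eb5 E5 B4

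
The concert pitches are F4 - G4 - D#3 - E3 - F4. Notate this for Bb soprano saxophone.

G4 A4 E#3 F#3 G4

The Bb soprano saxophone sounds a major second below written, so the written part must be a major second above concert — transpose each note up.
F4 gives G4
G4 gives A4
D#3 gives E#3
E3 gives F#3
F4 gives G4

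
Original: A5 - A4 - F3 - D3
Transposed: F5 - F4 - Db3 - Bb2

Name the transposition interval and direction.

down a major third

From A5 to F5 is 3 letter names — a third of some quality.
F5 to A5 is 4 semitones, which makes it a major third; the second version is lower, so the direction is down.
Checking another pair — D3 → Bb2 — gives the same interval.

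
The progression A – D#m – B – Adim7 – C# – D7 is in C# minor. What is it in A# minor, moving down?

C# minor down to A# minor is a minor third; each chord root moves by that interval while the quality stays the same.
A: root A down a minor third → F#, giving F#.
D#m: root D# down a minor third → B#, giving B#m.
B: root B down a minor third → G#, giving G#.
Adim7: root A down a minor third → F#, giving F#dim7.
C#: root C# down a minor third → A#, giving A#.
D7: root D down a minor third → B, giving B7.

F# B#m G# F#dim7 A# B7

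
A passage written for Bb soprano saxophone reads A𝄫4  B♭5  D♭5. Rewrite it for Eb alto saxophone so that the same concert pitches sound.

Ebb5 F6 Ab5

First find concert pitch: the Bb soprano saxophone sounds a major second below written, so A𝄫4 B♭5 D♭5 sounds Gbb4 Ab5 Cb5.
Then write for Eb alto saxophone: it sounds a major sixth below written, so the part must be a major sixth above concert.
Gbb4 → Ebb5
Ab5 → F6
Cb5 → Ab5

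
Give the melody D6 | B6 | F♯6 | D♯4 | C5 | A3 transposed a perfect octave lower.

D6: an octave down reaches D, and 12 semitones makes it D5.
B6 down a perfect octave is B5.
F#6: an octave down reaches F, and 12 semitones makes it F#5.
D#4: an octave down reaches D, and 12 semitones makes it D#3.
C5: an octave down reaches C, and 12 semitones makes it C4.
A3: an octave down reaches A, and 12 semitones makes it A2.

D5 B5 F#5 D#3 C4 A2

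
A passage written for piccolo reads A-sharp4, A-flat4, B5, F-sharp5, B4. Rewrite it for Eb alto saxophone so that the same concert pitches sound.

F##6 F6 G#7 D#7 G#6

First find concert pitch: the piccolo sounds a perfect octave above written, so A-sharp4 A-flat4 B5 F-sharp5 B4 sounds A#5 Ab5 B6 F#6 B5.
Then write for Eb alto saxophone: it sounds a major sixth below written, so the part must be a major sixth above concert.
A#5 → F##6
Ab5 → F6
B6 → G#7
F#6 → D#7
B5 → G#6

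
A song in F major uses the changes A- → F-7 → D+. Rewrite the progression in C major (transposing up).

E- C-7 A+

F major up to C major is a perfect fifth; each chord root moves by that interval while the quality stays the same.
A-: root A up a perfect fifth → E, giving E-.
F-7: root F up a perfect fifth → C, giving C-7.
D+: root D up a perfect fifth → A, giving A+.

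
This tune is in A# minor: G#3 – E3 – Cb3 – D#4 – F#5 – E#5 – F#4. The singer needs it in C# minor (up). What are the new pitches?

A# minor to C# minor up is a minor third, so every note moves up by that interval.
G#3 to B3
E3 to G3
Cb3 to Ebb3
D#4 to F#4
F#5 to A5
E#5 to G#5
F#4 to A4

B3 G3 Ebb3 F#4 A5 G#5 A4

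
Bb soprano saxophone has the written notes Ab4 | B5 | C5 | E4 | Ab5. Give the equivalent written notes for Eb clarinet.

First find concert pitch: the Bb soprano saxophone sounds a major second below written, so Ab4 B5 C5 E4 Ab5 sounds Gb4 A5 Bb4 D4 Gb5.
Then write for Eb clarinet: it sounds a minor third above written, so the part must be a minor third below concert.
Gb4 → Eb4
A5 → F#5
Bb4 → G4
D4 → B3
Gb5 → Eb5

Eb4 F#5 G4 B3 Eb5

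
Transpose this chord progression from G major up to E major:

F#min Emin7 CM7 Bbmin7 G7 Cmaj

D#min C#min7 AM7 Gmin7 E7 Amaj

G major up to E major is a major sixth; each chord root moves by that interval while the quality stays the same.
F#min: root F# up a major sixth → D#, giving D#min.
Emin7: root E up a major sixth → C#, giving C#min7.
CM7: root C up a major sixth → A, giving AM7.
Bbmin7: root Bb up a major sixth → G, giving Gmin7.
G7: root G up a major sixth → E, giving E7.
Cmaj: root C up a major sixth → A, giving Amaj.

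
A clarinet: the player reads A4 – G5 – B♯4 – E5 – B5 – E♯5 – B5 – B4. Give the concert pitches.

Written C4 on the A clarinet sounds as A3, a minor third lower; apply that shift to every note.
A4 gives F#4
G5 gives E5
B#4 gives G##4
E5 gives C#5
B5 gives G#5
E#5 gives C##5
B5 gives G#5
B4 gives G#4

F#4 E5 G##4 C#5 G#5 C##5 G#5 G#4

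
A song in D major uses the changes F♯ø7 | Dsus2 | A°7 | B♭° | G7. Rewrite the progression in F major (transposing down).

Aø7 Fsus2 C°7 Db° Bb7

D major down to F major is a major sixth; each chord root moves by that interval while the quality stays the same.
F♯ø7: root F♯ down a major sixth → A, giving Aø7.
Dsus2: root D down a major sixth → F, giving Fsus2.
A°7: root A down a major sixth → C, giving C°7.
B♭°: root B♭ down a major sixth → Db, giving Db°.
G7: root G down a major sixth → Bb, giving Bb7.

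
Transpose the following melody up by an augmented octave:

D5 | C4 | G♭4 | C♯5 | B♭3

An augmented octave up from D5 gives D#6.
C4 up an augmented octave is C#5.
Gb4: an octave up reaches G, and 13 semitones makes it G5.
C#5 up an augmented octave is C##6.
Bb3 up an augmented octave is B4.

D#6 C#5 G5 C##6 B4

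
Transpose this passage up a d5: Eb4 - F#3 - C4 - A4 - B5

Eb4 to Bbb4
F#3 to C4
C4 to Gb4
A4 to Eb5
B5 to F6

Bbb4 C4 Gb4 Eb5 F6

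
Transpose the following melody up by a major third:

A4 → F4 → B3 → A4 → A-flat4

C#5 A4 D#4 C#5 C5

A4 becomes C#5
F4 becomes A4
B3 becomes D#4
A4 becomes C#5
Ab4 becomes C5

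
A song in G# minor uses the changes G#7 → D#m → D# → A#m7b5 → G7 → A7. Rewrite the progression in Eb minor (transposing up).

Eb7 Bbm Bb Fm7b5 Ebb7 Fb7

G# minor up to Eb minor is a diminished sixth; each chord root moves by that interval while the quality stays the same.
G#7: root G# up a diminished sixth → Eb, giving Eb7.
D#m: root D# up a diminished sixth → Bb, giving Bbm.
D#: root D# up a diminished sixth → Bb, giving Bb.
A#m7b5: root A# up a diminished sixth → F, giving Fm7b5.
G7: root G up a diminished sixth → Ebb, giving Ebb7.
A7: root A up a diminished sixth → Fb, giving Fb7.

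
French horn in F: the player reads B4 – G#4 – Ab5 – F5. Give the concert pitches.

E4 C#4 Db5 Bb4

The French horn in F sounds a perfect fifth below written, so transpose each written note down a perfect fifth.
B4 gives E4
G#4 gives C#4
Ab5 gives Db5
F5 gives Bb4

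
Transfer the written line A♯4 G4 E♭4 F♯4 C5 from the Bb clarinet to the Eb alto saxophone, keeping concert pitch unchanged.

E#5 D5 Bb4 C#5 G5

First find concert pitch: the Bb clarinet sounds a major second below written, so A♯4 G4 E♭4 F♯4 C5 sounds G#4 F4 Db4 E4 Bb4.
Then write for Eb alto saxophone: it sounds a major sixth below written, so the part must be a major sixth above concert.
G#4 → E#5
F4 → D5
Db4 → Bb4
E4 → C#5
Bb4 → G5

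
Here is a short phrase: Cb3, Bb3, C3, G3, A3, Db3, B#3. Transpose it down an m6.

Eb2 D3 E2 B2 C#3 F2 D##3

Cb3 -> Eb2
Bb3 -> D3
C3 -> E2
G3 -> B2
A3 -> C#3
Db3 -> F2
B#3 -> D##3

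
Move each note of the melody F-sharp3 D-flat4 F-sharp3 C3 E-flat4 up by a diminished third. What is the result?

Ab3 Fbb4 Ab3 Ebb3 Gbb4

F#3 becomes Ab3
Db4 becomes Fbb4
F#3 becomes Ab3
C3 becomes Ebb3
Eb4 becomes Gbb4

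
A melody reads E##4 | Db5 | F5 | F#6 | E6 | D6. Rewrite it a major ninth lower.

D##3 Cb4 Eb4 E5 D5 C5

E##4 to D##3
Db5 to Cb4
F5 to Eb4
F#6 to E5
E6 to D5
D6 to C5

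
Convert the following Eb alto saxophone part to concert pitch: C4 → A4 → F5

Eb3 C4 Ab4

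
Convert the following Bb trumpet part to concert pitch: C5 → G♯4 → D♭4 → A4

The Bb trumpet sounds a major second below written, so transpose each written note down a major second.
C5 to Bb4
G#4 to F#4
Db4 to Cb4
A4 to G4

Bb4 F#4 Cb4 G4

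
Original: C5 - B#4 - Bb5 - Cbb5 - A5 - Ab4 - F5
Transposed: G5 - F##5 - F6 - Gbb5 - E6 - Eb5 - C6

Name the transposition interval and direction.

up a perfect fifth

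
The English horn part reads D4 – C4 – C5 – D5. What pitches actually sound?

G3 F3 F4 G4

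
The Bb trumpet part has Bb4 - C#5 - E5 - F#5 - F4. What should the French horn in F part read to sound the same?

First find concert pitch: the Bb trumpet sounds a major second below written, so Bb4 C#5 E5 F#5 F4 sounds Ab4 B4 D5 E5 Eb4.
Then write for French horn in F: it sounds a perfect fifth below written, so the part must be a perfect fifth above concert.
Ab4 → Eb5
B4 → F#5
D5 → A5
E5 → B5
Eb4 → Bb4

Eb5 F#5 A5 B5 Bb4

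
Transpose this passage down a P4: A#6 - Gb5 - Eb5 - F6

A#6 to E#6
Gb5 to Db5
Eb5 to Bb4
F6 to C6

E#6 Db5 Bb4 C6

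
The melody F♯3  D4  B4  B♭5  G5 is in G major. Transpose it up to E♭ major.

From G up to E♭ is a minor sixth; apply that to each pitch.
F#3 → D4
D4 → Bb4
B4 → G5
Bb5 → Gb6
G5 → Eb6

D4 Bb4 G5 Gb6 Eb6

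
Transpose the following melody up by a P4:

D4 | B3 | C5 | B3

D4: a fourth up reaches G, and 5 semitones makes it G4.
B3: a fourth up reaches E, and 5 semitones makes it E4.
A perfect fourth up from C5 gives F5.
B3: a fourth up reaches E, and 5 semitones makes it E4.

G4 E4 F5 E4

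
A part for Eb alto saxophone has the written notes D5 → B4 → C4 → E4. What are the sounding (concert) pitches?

F4 D4 Eb3 G3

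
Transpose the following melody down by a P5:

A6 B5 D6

D6 E5 G5

A6 becomes D6
B5 becomes E5
D6 becomes G5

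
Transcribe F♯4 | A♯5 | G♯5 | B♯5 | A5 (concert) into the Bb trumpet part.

Written C4 sounds as Bb3 on the Bb trumpet, so concert pitches are written a major second up.
F#4 becomes G#4
A#5 becomes B#5
G#5 becomes A#5
B#5 becomes C##6
A5 becomes B5

G#4 B#5 A#5 C##6 B5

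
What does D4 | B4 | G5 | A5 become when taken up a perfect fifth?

A4 F#5 D6 E6

D4 gives A4
B4 gives F#5
G5 gives D6
A5 gives E6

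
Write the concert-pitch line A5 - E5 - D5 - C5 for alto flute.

Written C4 sounds as G3 on the alto flute, so concert pitches are written a perfect fourth up.
A5 to D6
E5 to A5
D5 to G5
C5 to F5

D6 A5 G5 F5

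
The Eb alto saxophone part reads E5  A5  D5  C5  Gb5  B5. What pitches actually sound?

Written C4 on the Eb alto saxophone sounds as Eb3, a major sixth lower; apply that shift to every note.
E5 → G4
A5 → C5
D5 → F4
C5 → Eb4
Gb5 → Bbb4
B5 → D5

G4 C5 F4 Eb4 Bbb4 D5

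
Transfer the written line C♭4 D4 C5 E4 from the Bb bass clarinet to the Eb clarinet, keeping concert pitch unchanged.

First find concert pitch: the Bb bass clarinet sounds a major ninth below written, so C♭4 D4 C5 E4 sounds Bbb2 C3 Bb3 D3.
Then write for Eb clarinet: it sounds a minor third above written, so the part must be a minor third below concert.
Bbb2 → Gb2
C3 → A2
Bb3 → G3
D3 → B2

Gb2 A2 G3 B2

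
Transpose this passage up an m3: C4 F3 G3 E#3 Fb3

A minor third up from C4 gives Eb4.
F3: a third up reaches A, and 3 semitones makes it Ab3.
A minor third up from G3 gives Bb3.
E#3: a third up reaches G, and 3 semitones makes it G#3.
Fb3: a third up reaches A, and 3 semitones makes it Abb3.

Eb4 Ab3 Bb3 G#3 Abb3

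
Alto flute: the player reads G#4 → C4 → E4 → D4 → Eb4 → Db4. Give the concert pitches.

Written C4 on the alto flute sounds as G3, a perfect fourth lower; apply that shift to every note.
G#4 to D#4
C4 to G3
E4 to B3
D4 to A3
Eb4 to Bb3
Db4 to Ab3

D#4 G3 B3 A3 Bb3 Ab3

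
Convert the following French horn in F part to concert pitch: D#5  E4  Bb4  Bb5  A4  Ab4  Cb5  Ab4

G#4 A3 Eb4 Eb5 D4 Db4 Fb4 Db4

The French horn in F sounds a perfect fifth below written, so transpose each written note down a perfect fifth.
D#5 → G#4
E4 → A3
Bb4 → Eb4
Bb5 → Eb5
A4 → D4
Ab4 → Db4
Cb5 → Fb4
Ab4 → Db4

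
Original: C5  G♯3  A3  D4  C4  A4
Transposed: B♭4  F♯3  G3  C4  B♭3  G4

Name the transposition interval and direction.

Take the first pair: C5 → Bb4. C to B spans 2 letter names, so the interval is some kind of second.
Bb4 to C5 is 2 semitones, which makes it a major second; the second version is lower, so the direction is down.
Checking another pair — A4 → G4 — gives the same interval.

down a major second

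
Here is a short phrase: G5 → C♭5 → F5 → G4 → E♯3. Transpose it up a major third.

G5 up a major third is B5.
Cb5 up a major third is Eb5.
A major third up from F5 gives A5.
G4: a third up reaches B, and 4 semitones makes it B4.
E#3 up a major third is G##3.

B5 Eb5 A5 B4 G##3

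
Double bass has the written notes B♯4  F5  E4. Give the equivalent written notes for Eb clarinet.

G##3 D4 C#3

First find concert pitch: the double bass sounds a perfect octave below written, so B♯4 F5 E4 sounds B#3 F4 E3.
Then write for Eb clarinet: it sounds a minor third above written, so the part must be a minor third below concert.
B#3 → G##3
F4 → D4
E3 → C#3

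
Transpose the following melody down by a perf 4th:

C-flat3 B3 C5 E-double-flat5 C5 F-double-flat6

A perfect fourth down from Cb3 gives Gb2.
B3 down a perfect fourth is F#3.
A perfect fourth down from C5 gives G4.
Ebb5 down a perfect fourth is Bbb4.
C5 down a perfect fourth is G4.
Fbb6: a fourth down reaches C, and 5 semitones makes it Cbb6.

Gb2 F#3 G4 Bbb4 G4 Cbb6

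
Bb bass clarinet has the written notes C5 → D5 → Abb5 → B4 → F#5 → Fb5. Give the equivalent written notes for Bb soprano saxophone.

First find concert pitch: the Bb bass clarinet sounds a major ninth below written, so C5 D5 Abb5 B4 F#5 Fb5 sounds Bb3 C4 Gbb4 A3 E4 Ebb4.
Then write for Bb soprano saxophone: it sounds a major second below written, so the part must be a major second above concert.
Bb3 → C4
C4 → D4
Gbb4 → Abb4
A3 → B3
E4 → F#4
Ebb4 → Fb4

C4 D4 Abb4 B3 F#4 Fb4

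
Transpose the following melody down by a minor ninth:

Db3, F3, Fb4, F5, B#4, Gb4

Db3 becomes C2
F3 becomes E2
Fb4 becomes Eb3
F5 becomes E4
B#4 becomes A##3
Gb4 becomes F3

C2 E2 Eb3 E4 A##3 F3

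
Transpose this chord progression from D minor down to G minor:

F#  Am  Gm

B Dm Cm

D minor down to G minor is a perfect fifth; each chord root moves by that interval while the quality stays the same.
F#: root F# down a perfect fifth → B, giving B.
Am: root A down a perfect fifth → D, giving Dm.
Gm: root G down a perfect fifth → C, giving Cm.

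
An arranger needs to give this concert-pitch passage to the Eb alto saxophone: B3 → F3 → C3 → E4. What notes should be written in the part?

The Eb alto saxophone sounds a major sixth below written, so the written part must be a major sixth above concert — transpose each note up.
B3 becomes G#4
F3 becomes D4
C3 becomes A3
E4 becomes C#5

G#4 D4 A3 C#5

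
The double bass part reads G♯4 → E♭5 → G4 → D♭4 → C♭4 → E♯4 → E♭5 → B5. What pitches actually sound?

Written C4 on the double bass sounds as C3, a perfect octave lower; apply that shift to every note.
G#4 -> G#3
Eb5 -> Eb4
G4 -> G3
Db4 -> Db3
Cb4 -> Cb3
E#4 -> E#3
Eb5 -> Eb4
B5 -> B4

G#3 Eb4 G3 Db3 Cb3 E#3 Eb4 B4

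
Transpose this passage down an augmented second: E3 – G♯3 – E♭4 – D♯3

Db3 F3 Dbb4 C3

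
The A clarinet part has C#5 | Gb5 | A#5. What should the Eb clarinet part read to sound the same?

F##4 C5 D##5

First find concert pitch: the A clarinet sounds a minor third below written, so C#5 Gb5 A#5 sounds A#4 Eb5 F##5.
Then write for Eb clarinet: it sounds a minor third above written, so the part must be a minor third below concert.
A#4 → F##4
Eb5 → C5
F##5 → D##5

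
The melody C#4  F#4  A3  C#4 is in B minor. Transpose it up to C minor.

D4 G4 Bb3 D4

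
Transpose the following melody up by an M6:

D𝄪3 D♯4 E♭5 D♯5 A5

D##3 -> B##3
D#4 -> B#4
Eb5 -> C6
D#5 -> B#5
A5 -> F#6

B##3 B#4 C6 B#5 F#6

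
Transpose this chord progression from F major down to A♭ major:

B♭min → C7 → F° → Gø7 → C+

Dbmin Eb7 Ab° Bbø7 Eb+

F major down to A♭ major is a major sixth; each chord root moves by that interval while the quality stays the same.
B♭min: root B♭ down a major sixth → Db, giving Dbmin.
C7: root C down a major sixth → Eb, giving Eb7.
F°: root F down a major sixth → Ab, giving Ab°.
Gø7: root G down a major sixth → Bb, giving Bbø7.
C+: root C down a major sixth → Eb, giving Eb+.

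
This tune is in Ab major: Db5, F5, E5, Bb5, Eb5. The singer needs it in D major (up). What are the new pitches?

G5 B5 A#5 E6 A5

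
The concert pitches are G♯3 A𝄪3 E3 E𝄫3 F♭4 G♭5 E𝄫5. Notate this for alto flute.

The alto flute sounds a perfect fourth below written, so the written part must be a perfect fourth above concert — transpose each note up.
G#3 to C#4
A##3 to D##4
E3 to A3
Ebb3 to Abb3
Fb4 to Bbb4
Gb5 to Cb6
Ebb5 to Abb5

C#4 D##4 A3 Abb3 Bbb4 Cb6 Abb5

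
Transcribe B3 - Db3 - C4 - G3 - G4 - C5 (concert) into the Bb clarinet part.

The Bb clarinet sounds a major second below written, so the written part must be a major second above concert — transpose each note up.
B3 becomes C#4
Db3 becomes Eb3
C4 becomes D4
G3 becomes A3
G4 becomes A4
C5 becomes D5

C#4 Eb3 D4 A3 A4 D5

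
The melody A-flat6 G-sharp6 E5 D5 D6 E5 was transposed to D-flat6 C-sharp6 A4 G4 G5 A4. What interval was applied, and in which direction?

down a perfect fifth

Take the first pair: Ab6 → Db6. A to D spans 5 letter names, so the interval is some kind of fifth.
Db6 to Ab6 is 7 semitones, which makes it a perfect fifth; the second version is lower, so the direction is down.
Checking another pair — E5 → A4 — gives the same interval.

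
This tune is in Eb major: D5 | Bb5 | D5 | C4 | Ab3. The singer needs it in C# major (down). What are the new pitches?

From Eb down to C# is a diminished third; apply that to each pitch.
D5 -> B#4
Bb5 -> G#5
D5 -> B#4
C4 -> A#3
Ab3 -> F#3

B#4 G#5 B#4 A#3 F#3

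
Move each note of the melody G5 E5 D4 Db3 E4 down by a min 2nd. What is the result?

G5 to F#5
E5 to D#5
D4 to C#4
Db3 to C3
E4 to D#4

F#5 D#5 C#4 C3 D#4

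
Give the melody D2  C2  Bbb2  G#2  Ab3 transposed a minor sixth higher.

Bb2 Ab2 Gbb3 E3 Fb4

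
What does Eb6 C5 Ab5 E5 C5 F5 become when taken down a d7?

Eb6 becomes F#5
C5 becomes D#4
Ab5 becomes B4
E5 becomes F##4
C5 becomes D#4
F5 becomes G#4

F#5 D#4 B4 F##4 D#4 G#4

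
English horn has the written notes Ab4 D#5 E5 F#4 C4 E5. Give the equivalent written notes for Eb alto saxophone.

Bb4 E#5 F#5 G#4 D4 F#5

First find concert pitch: the English horn sounds a perfect fifth below written, so Ab4 D#5 E5 F#4 C4 E5 sounds Db4 G#4 A4 B3 F3 A4.
Then write for Eb alto saxophone: it sounds a major sixth below written, so the part must be a major sixth above concert.
Db4 → Bb4
G#4 → E#5
A4 → F#5
B3 → G#4
F3 → D4
A4 → F#5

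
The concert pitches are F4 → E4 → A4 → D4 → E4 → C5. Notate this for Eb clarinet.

D4 C#4 F#4 B3 C#4 A4

The Eb clarinet sounds a minor third above written, so the written part must be a minor third below concert — transpose each note down.
F4 gives D4
E4 gives C#4
A4 gives F#4
D4 gives B3
E4 gives C#4
C5 gives A4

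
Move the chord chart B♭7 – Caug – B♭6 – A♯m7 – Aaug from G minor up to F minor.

G minor up to F minor is a minor seventh; each chord root moves by that interval while the quality stays the same.
B♭7: root B♭ up a minor seventh → Ab, giving Ab7.
Caug: root C up a minor seventh → Bb, giving Bbaug.
B♭6: root B♭ up a minor seventh → Ab, giving Ab6.
A♯m7: root A♯ up a minor seventh → G#, giving G#m7.
Aaug: root A up a minor seventh → G, giving Gaug.

Ab7 Bbaug Ab6 G#m7 Gaug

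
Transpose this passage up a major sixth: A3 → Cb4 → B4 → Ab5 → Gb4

A major sixth up from A3 gives F#4.
Cb4 up a major sixth is Ab4.
A major sixth up from B4 gives G#5.
A major sixth up from Ab5 gives F6.
Gb4 up a major sixth is Eb5.

F#4 Ab4 G#5 F6 Eb5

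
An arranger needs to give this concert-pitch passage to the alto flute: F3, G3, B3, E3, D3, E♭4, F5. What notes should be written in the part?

The alto flute sounds a perfect fourth below written, so the written part must be a perfect fourth above concert — transpose each note up.
F3 -> Bb3
G3 -> C4
B3 -> E4
E3 -> A3
D3 -> G3
Eb4 -> Ab4
F5 -> Bb5

Bb3 C4 E4 A3 G3 Ab4 Bb5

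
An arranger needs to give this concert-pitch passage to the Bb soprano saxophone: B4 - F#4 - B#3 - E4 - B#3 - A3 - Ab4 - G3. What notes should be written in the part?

Written C4 sounds as Bb3 on the Bb soprano saxophone, so concert pitches are written a major second up.
B4 to C#5
F#4 to G#4
B#3 to C##4
E4 to F#4
B#3 to C##4
A3 to B3
Ab4 to Bb4
G3 to A3

C#5 G#4 C##4 F#4 C##4 B3 Bb4 A3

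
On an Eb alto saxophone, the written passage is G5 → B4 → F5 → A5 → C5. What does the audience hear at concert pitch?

Bb4 D4 Ab4 C5 Eb4

Written C4 on the Eb alto saxophone sounds as Eb3, a major sixth lower; apply that shift to every note.
G5 to Bb4
B4 to D4
F5 to Ab4
A5 to C5
C5 to Eb4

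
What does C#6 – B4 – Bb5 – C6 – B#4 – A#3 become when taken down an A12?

F4 Eb3 Ebb4 Fb4 E3 D2

C#6 -> F4
B4 -> Eb3
Bb5 -> Ebb4
C6 -> Fb4
B#4 -> E3
A#3 -> D2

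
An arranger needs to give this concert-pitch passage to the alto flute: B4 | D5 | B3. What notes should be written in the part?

E5 G5 E4

The alto flute sounds a perfect fourth below written, so the written part must be a perfect fourth above concert — transpose each note up.
B4 gives E5
D5 gives G5
B3 gives E4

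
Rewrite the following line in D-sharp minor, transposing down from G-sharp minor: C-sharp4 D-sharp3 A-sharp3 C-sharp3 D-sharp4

G-sharp minor to D-sharp minor down is a perfect fourth, so every note moves down by that interval.
C#4 gives G#3
D#3 gives A#2
A#3 gives E#3
C#3 gives G#2
D#4 gives A#3

G#3 A#2 E#3 G#2 A#3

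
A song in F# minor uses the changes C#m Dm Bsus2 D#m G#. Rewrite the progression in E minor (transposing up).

Bm Cm Asus2 C#m F#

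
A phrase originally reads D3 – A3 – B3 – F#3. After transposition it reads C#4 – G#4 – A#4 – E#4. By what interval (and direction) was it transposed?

up a major seventh

From D3 to C#4 is 7 letter names — a seventh of some quality.
D3 to C#4 is 11 semitones, which makes it a major seventh; the second version is higher, so the direction is up.
Checking another pair — F#3 → E#4 — gives the same interval.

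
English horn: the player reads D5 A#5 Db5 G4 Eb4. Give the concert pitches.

The English horn sounds a perfect fifth below written, so transpose each written note down a perfect fifth.
D5 becomes G4
A#5 becomes D#5
Db5 becomes Gb4
G4 becomes C4
Eb4 becomes Ab3

G4 D#5 Gb4 C4 Ab3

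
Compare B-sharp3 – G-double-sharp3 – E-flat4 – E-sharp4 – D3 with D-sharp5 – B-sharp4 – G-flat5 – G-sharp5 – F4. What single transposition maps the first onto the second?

up a minor tenth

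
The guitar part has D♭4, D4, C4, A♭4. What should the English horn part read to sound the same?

First find concert pitch: the guitar sounds a perfect octave below written, so D♭4 D4 C4 A♭4 sounds Db3 D3 C3 Ab3.
Then write for English horn: it sounds a perfect fifth below written, so the part must be a perfect fifth above concert.
Db3 → Ab3
D3 → A3
C3 → G3
Ab3 → Eb4

Ab3 A3 G3 Eb4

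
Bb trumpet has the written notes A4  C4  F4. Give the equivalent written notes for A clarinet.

Bb4 Db4 Gb4

First find concert pitch: the Bb trumpet sounds a major second below written, so A4 C4 F4 sounds G4 Bb3 Eb4.
Then write for A clarinet: it sounds a minor third below written, so the part must be a minor third above concert.
G4 → Bb4
Bb3 → Db4
Eb4 → Gb4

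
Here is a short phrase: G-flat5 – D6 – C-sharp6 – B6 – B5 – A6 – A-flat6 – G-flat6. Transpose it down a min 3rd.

Eb5 B5 A#5 G#6 G#5 F#6 F6 Eb6

Gb5 gives Eb5
D6 gives B5
C#6 gives A#5
B6 gives G#6
B5 gives G#5
A6 gives F#6
Ab6 gives F6
Gb6 gives Eb6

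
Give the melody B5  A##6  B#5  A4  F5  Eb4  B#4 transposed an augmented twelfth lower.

B5 becomes Eb4
A##6 becomes D#5
B#5 becomes E4
A4 becomes Db3
F5 becomes Bbb3
Eb4 becomes Abb2
B#4 becomes E3

Eb4 D#5 E4 Db3 Bbb3 Abb2 E3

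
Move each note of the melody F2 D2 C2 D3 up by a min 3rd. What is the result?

Ab2 F2 Eb2 F3

F2 to Ab2
D2 to F2
C2 to Eb2
D3 to F3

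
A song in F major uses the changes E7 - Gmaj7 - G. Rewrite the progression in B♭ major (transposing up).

F major up to B♭ major is a perfect fourth; each chord root moves by that interval while the quality stays the same.
E7: root E up a perfect fourth → A, giving A7.
Gmaj7: root G up a perfect fourth → C, giving Cmaj7.
G: root G up a perfect fourth → C, giving C.

A7 Cmaj7 C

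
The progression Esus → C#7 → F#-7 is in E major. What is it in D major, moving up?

E major up to D major is a minor seventh; each chord root moves by that interval while the quality stays the same.
Esus: root E up a minor seventh → D, giving Dsus.
C#7: root C# up a minor seventh → B, giving B7.
F#-7: root F# up a minor seventh → E, giving E-7.

Dsus B7 E-7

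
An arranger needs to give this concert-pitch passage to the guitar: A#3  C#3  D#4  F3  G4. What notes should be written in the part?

Written C4 sounds as C3 on the guitar, so concert pitches are written a perfect octave up.
A#3 -> A#4
C#3 -> C#4
D#4 -> D#5
F3 -> F4
G4 -> G5

A#4 C#4 D#5 F4 G5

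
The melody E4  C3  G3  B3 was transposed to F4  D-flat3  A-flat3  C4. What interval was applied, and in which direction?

up a minor second

From E4 to F4 is 2 letter names — a second of some quality.
E4 to F4 is 1 semitone, which makes it a minor second; the second version is higher, so the direction is up.
Checking another pair — B3 → C4 — gives the same interval.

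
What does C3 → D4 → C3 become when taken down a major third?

Ab2 Bb3 Ab2

C3 -> Ab2
D4 -> Bb3
C3 -> Ab2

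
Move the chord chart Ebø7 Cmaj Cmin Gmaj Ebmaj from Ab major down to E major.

Bø7 G#maj G#min D#maj Bmaj

Ab major down to E major is a diminished fourth; each chord root moves by that interval while the quality stays the same.
Ebø7: root Eb down a diminished fourth → B, giving Bø7.
Cmaj: root C down a diminished fourth → G#, giving G#maj.
Cmin: root C down a diminished fourth → G#, giving G#min.
Gmaj: root G down a diminished fourth → D#, giving D#maj.
Ebmaj: root Eb down a diminished fourth → B, giving Bmaj.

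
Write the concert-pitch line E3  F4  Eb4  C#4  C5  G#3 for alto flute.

A3 Bb4 Ab4 F#4 F5 C#4

Written C4 sounds as G3 on the alto flute, so concert pitches are written a perfect fourth up.
E3 -> A3
F4 -> Bb4
Eb4 -> Ab4
C#4 -> F#4
C5 -> F5
G#3 -> C#4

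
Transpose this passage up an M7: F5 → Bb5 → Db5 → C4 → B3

E6 A6 C6 B4 A#4

F5 becomes E6
Bb5 becomes A6
Db5 becomes C6
C4 becomes B4
B3 becomes A#4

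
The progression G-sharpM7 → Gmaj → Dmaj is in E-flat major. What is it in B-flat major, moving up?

E-flat major up to B-flat major is a perfect fifth; each chord root moves by that interval while the quality stays the same.
G-sharpM7: root G-sharp up a perfect fifth → D#, giving D#M7.
Gmaj: root G up a perfect fifth → D, giving Dmaj.
Dmaj: root D up a perfect fifth → A, giving Amaj.

D#M7 Dmaj Amaj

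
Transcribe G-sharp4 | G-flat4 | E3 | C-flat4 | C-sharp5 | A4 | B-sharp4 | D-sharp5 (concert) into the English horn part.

D#5 Db5 B3 Gb4 G#5 E5 F##5 A#5

The English horn sounds a perfect fifth below written, so the written part must be a perfect fifth above concert — transpose each note up.
G#4 → D#5
Gb4 → Db5
E3 → B3
Cb4 → Gb4
C#5 → G#5
A4 → E5
B#4 → F##5
D#5 → A#5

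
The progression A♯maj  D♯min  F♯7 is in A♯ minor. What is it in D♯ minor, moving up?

D#maj G#min B7

A♯ minor up to D♯ minor is a perfect fourth; each chord root moves by that interval while the quality stays the same.
A♯maj: root A♯ up a perfect fourth → D#, giving D#maj.
D♯min: root D♯ up a perfect fourth → G#, giving G#min.
F♯7: root F♯ up a perfect fourth → B, giving B7.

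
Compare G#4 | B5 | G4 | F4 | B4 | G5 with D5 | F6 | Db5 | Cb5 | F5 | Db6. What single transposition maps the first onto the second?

Take the first pair: G#4 → D5. G to D spans 5 letter names, so the interval is some kind of fifth.
G#4 to D5 is 6 semitones, which makes it a diminished fifth; the second version is higher, so the direction is up.
Checking another pair — G5 → Db6 — gives the same interval.

up a diminished fifth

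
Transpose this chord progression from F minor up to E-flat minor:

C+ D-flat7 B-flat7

Bb+ Cb7 Ab7

F minor up to E-flat minor is a minor seventh; each chord root moves by that interval while the quality stays the same.
C+: root C up a minor seventh → Bb, giving Bb+.
D-flat7: root D-flat up a minor seventh → Cb, giving Cb7.
B-flat7: root B-flat up a minor seventh → Ab, giving Ab7.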